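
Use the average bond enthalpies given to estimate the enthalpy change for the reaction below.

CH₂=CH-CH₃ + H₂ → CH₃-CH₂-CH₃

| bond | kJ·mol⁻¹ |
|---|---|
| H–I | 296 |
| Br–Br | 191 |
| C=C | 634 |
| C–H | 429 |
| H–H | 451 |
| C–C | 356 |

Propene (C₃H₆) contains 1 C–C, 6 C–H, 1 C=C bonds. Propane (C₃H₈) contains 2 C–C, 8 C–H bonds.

Bonds broken (reactants):
  C–C: 1 × 356 = 356
  C–H: 6 × 429 = 2574
  C=C: 1 × 634 = 634
  H–H: 1 × 451 = 451
  Σ(broken) = 4015 kJ
Bonds formed (products):
  C–C: 2 × 356 = 712
  C–H: 8 × 429 = 3432
  Σ(formed) = 4144 kJ
ΔH = Σ(broken) − Σ(formed) = 4015 − 4144 = −129 kJ

ΔH ≈ −129 kJ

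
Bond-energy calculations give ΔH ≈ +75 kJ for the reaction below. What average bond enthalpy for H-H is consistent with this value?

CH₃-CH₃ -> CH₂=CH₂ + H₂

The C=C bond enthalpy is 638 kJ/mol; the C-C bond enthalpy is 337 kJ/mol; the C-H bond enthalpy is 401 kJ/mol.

Let D be the H-H bond energy.
Σ(broken) = 1×337 + 6×401 = 2743
Σ(formed) = 4×401 + 1×638 + 1×D = 2242 + D
ΔH = Σ(broken) − Σ(formed) = (2743) − (2242 + D) = +501 − D
Setting this equal to +75 kJ gives D = 426 kJ/mol.

D(H-H) ≈ 426 kJ/mol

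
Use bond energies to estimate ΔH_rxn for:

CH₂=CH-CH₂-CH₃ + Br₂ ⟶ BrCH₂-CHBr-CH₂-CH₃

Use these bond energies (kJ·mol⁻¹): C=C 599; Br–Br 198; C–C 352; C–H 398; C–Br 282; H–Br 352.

Bonds broken (reactants):
  Br–Br: 1 × 198 = 198
  C–C: 2 × 352 = 704
  C–H: 8 × 398 = 3184
  C=C: 1 × 599 = 599
  Σ(broken) = 4685 kJ
Bonds formed (products):
  C–Br: 2 × 282 = 564
  C–C: 3 × 352 = 1056
  C–H: 8 × 398 = 3184
  Σ(formed) = 4804 kJ
ΔH = Σ(broken) − Σ(formed) = 4685 − 4804 = −119 kJ

ΔH ≈ −119 kJ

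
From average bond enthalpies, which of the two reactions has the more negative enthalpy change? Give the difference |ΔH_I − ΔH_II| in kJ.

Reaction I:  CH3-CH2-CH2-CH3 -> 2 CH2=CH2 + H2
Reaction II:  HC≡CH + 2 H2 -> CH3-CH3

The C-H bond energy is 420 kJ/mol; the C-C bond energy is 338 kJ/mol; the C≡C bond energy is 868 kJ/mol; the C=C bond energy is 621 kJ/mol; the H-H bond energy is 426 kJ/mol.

Reaction I:
  Bonds broken (reactants):
    C-C: 3 × 338 = 1014
    C-H: 10 × 420 = 4200
    Σ(broken) = 5214 kJ
  Bonds formed (products):
    C-H: 8 × 420 = 3360
    C=C: 2 × 621 = 1242
    H-H: 1 × 426 = 426
    Σ(formed) = 5028 kJ
  ΔH_I = 5214 − 5028 = +186 kJ
Reaction II:
  Bonds broken (reactants):
    C≡C: 1 × 868 = 868
    C-H: 2 × 420 = 840
    H-H: 2 × 426 = 852
    Σ(broken) = 2560 kJ
  Bonds formed (products):
    C-C: 1 × 338 = 338
    C-H: 6 × 420 = 2520
    Σ(formed) = 2858 kJ
  ΔH_II = 2560 − 2858 = −298 kJ
ΔH_I − ΔH_II = +484 kJ, so reaction II has the more negative ΔH; |ΔH_I − ΔH_II| = 484 kJ.

Reaction II, by 484 kJ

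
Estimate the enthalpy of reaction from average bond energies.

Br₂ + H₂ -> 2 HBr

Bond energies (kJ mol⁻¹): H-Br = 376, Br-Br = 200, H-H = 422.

Bonds broken (reactants):
  Br-Br: 1 × 200 = 200
  H-H: 1 × 422 = 422
  Σ(broken) = 622 kJ
Bonds formed (products):
  H-Br: 2 × 376 = 752
  Σ(formed) = 752 kJ
ΔH = Σ(broken) − Σ(formed) = 622 − 752 = −130 kJ

ΔH ≈ −130 kJ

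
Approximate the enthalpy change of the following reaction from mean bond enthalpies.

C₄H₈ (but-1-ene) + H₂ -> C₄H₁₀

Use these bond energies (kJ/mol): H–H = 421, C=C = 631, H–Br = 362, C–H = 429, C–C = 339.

Bonds broken (reactants):
  C–C: 2 × 339 = 678
  C–H: 8 × 429 = 3432
  C=C: 1 × 631 = 631
  H–H: 1 × 421 = 421
  Σ(broken) = 5162 kJ
Bonds formed (products):
  C–C: 3 × 339 = 1017
  C–H: 10 × 429 = 4290
  Σ(formed) = 5307 kJ
ΔH = Σ(broken) − Σ(formed) = 5162 − 5307 = −145 kJ

ΔH ≈ −145 kJ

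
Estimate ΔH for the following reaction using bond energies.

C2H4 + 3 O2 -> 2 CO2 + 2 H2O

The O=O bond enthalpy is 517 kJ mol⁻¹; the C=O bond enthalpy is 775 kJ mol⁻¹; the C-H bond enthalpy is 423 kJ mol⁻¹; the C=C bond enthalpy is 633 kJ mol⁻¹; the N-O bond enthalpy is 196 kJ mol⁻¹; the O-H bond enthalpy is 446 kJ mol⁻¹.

Bonds broken (reactants):
  C-H: 4 × 423 = 1692
  C=C: 1 × 633 = 633
  O=O: 3 × 517 = 1551
  Σ(broken) = 3876 kJ
Bonds formed (products):
  C=O: 4 × 775 = 3100
  O-H: 4 × 446 = 1784
  Σ(formed) = 4884 kJ
ΔH = Σ(broken) − Σ(formed) = 3876 − 4884 = −1008 kJ

ΔH ≈ −1008 kJ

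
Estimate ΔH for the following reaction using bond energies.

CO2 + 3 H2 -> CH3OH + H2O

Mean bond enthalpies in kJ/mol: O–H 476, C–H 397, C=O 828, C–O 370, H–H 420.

Bonds broken (reactants):
  C=O: 2 × 828 = 1656
  H–H: 3 × 420 = 1260
  Σ(broken) = 2916 kJ
Bonds formed (products):
  C–H: 3 × 397 = 1191
  C–O: 1 × 370 = 370
  O–H: 3 × 476 = 1428
  Σ(formed) = 2989 kJ
ΔH = Σ(broken) − Σ(formed) = 2916 − 2989 = −73 kJ

ΔH ≈ −73 kJ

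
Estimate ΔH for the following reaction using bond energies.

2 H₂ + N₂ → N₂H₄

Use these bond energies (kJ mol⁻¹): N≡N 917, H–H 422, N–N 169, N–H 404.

ΔH ≈ −24 kJ

Bonds broken (reactants):
  H–H: 2 × 422 = 844
  N≡N: 1 × 917 = 917
  Σ(broken) = 1761 kJ
Bonds formed (products):
  N–H: 4 × 404 = 1616
  N–N: 1 × 169 = 169
  Σ(formed) = 1785 kJ
ΔH = Σ(broken) − Σ(formed) = 1761 − 1785 = −24 kJ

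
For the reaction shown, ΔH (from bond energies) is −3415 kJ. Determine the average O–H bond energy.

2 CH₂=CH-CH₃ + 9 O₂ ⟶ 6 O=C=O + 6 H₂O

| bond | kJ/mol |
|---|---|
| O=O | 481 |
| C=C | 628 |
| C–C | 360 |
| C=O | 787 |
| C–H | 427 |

Let D be the O–H bond energy.
Σ(broken) = 2×360 + 12×427 + 2×628 + 9×481 = 11429
Σ(formed) = 12×787 + 12×D = 9444 + 12D
ΔH = Σ(broken) − Σ(formed) = (11429) − (9444 + 12D) = +1985 − 12D
Setting this equal to −3415 kJ gives 12D = 5400, so D = 450 kJ/mol.

D(O–H) ≈ 450 kJ/mol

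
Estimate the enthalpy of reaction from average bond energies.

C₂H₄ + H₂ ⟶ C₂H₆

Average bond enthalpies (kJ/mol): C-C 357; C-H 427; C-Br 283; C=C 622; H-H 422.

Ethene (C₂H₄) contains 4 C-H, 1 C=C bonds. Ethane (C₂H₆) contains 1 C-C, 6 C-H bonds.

ΔH ≈ −167 kJ

Bonds broken (reactants):
  C-H: 4 × 427 = 1708
  C=C: 1 × 622 = 622
  H-H: 1 × 422 = 422
  Σ(broken) = 2752 kJ
Bonds formed (products):
  C-C: 1 × 357 = 357
  C-H: 6 × 427 = 2562
  Σ(formed) = 2919 kJ
ΔH = Σ(broken) − Σ(formed) = 2752 − 2919 = −167 kJ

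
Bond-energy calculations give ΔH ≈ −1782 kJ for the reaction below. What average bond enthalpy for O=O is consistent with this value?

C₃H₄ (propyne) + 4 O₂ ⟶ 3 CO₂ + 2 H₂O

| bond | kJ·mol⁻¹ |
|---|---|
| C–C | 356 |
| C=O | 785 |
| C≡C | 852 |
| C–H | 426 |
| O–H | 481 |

Let D be the O=O bond energy.
Σ(broken) = 1×852 + 1×356 + 4×426 + 4×D = 2912 + 4D
Σ(formed) = 6×785 + 4×481 = 6634
ΔH = Σ(broken) − Σ(formed) = (2912 + 4D) − (6634) = −3722 + 4D
Setting this equal to −1782 kJ gives 4D = 1940, so D = 485 kJ/mol.

D(O=O) ≈ 485 kJ/mol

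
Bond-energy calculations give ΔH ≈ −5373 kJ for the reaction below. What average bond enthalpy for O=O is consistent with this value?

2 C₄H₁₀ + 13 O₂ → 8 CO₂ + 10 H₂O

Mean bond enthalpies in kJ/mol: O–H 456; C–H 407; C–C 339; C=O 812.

Let D be the O=O bond energy.
Σ(broken) = 6×339 + 20×407 + 13×D = 10174 + 13D
Σ(formed) = 16×812 + 20×456 = 22112
ΔH = Σ(broken) − Σ(formed) = (10174 + 13D) − (22112) = −11938 + 13D
Setting this equal to −5373 kJ gives 13D = 6565, so D = 505 kJ/mol.

D(O=O) ≈ 505 kJ/mol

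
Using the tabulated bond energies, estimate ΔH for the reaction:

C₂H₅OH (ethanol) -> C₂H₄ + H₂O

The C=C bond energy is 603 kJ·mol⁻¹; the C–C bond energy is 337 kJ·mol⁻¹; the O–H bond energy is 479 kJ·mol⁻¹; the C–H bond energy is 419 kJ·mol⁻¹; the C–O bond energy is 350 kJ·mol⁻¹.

ΔH ≈ +24 kJ

Bonds broken (reactants):
  C–C: 1 × 337 = 337
  C–H: 5 × 419 = 2095
  C–O: 1 × 350 = 350
  O–H: 1 × 479 = 479
  Σ(broken) = 3261 kJ
Bonds formed (products):
  C–H: 4 × 419 = 1676
  C=C: 1 × 603 = 603
  O–H: 2 × 479 = 958
  Σ(formed) = 3237 kJ
ΔH = Σ(broken) − Σ(formed) = 3261 − 3237 = +24 kJ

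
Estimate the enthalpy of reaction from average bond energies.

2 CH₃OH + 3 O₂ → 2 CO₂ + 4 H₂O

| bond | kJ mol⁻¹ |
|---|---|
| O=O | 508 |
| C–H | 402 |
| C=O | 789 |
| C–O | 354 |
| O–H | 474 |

ΔH ≈ −1356 kJ

Bonds broken (reactants):
  C–H: 6 × 402 = 2412
  C–O: 2 × 354 = 708
  O–H: 2 × 474 = 948
  O=O: 3 × 508 = 1524
  Σ(broken) = 5592 kJ
Bonds formed (products):
  C=O: 4 × 789 = 3156
  O–H: 8 × 474 = 3792
  Σ(formed) = 6948 kJ
ΔH = Σ(broken) − Σ(formed) = 5592 − 6948 = −1356 kJ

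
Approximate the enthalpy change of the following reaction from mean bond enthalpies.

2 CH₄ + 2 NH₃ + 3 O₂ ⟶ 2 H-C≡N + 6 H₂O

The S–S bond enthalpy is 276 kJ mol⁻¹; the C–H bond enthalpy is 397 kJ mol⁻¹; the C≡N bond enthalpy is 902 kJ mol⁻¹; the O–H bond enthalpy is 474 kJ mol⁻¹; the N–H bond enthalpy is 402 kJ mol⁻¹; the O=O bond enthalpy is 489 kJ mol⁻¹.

ΔH ≈ −1231 kJ

Bonds broken (reactants):
  C–H: 8 × 397 = 3176
  N–H: 6 × 402 = 2412
  O=O: 3 × 489 = 1467
  Σ(broken) = 7055 kJ
Bonds formed (products):
  C≡N: 2 × 902 = 1804
  C–H: 2 × 397 = 794
  O–H: 12 × 474 = 5688
  Σ(formed) = 8286 kJ
ΔH = Σ(broken) − Σ(formed) = 7055 − 8286 = −1231 kJ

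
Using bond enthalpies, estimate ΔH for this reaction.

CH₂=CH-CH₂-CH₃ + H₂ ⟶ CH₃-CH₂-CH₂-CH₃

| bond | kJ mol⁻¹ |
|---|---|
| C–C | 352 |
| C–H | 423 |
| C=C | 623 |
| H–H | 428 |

ΔH ≈ −147 kJ

Bonds broken (reactants):
  C–C: 2 × 352 = 704
  C–H: 8 × 423 = 3384
  C=C: 1 × 623 = 623
  H–H: 1 × 428 = 428
  Σ(broken) = 5139 kJ
Bonds formed (products):
  C–C: 3 × 352 = 1056
  C–H: 10 × 423 = 4230
  Σ(formed) = 5286 kJ
ΔH = Σ(broken) − Σ(formed) = 5139 − 5286 = −147 kJ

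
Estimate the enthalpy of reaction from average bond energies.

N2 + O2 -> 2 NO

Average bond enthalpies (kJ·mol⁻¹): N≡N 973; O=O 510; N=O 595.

Bonds broken (reactants):
  N≡N: 1 × 973 = 973
  O=O: 1 × 510 = 510
  Σ(broken) = 1483 kJ
Bonds formed (products):
  N=O: 2 × 595 = 1190
  Σ(formed) = 1190 kJ
ΔH = Σ(broken) − Σ(formed) = 1483 − 1190 = +293 kJ

ΔH ≈ +293 kJ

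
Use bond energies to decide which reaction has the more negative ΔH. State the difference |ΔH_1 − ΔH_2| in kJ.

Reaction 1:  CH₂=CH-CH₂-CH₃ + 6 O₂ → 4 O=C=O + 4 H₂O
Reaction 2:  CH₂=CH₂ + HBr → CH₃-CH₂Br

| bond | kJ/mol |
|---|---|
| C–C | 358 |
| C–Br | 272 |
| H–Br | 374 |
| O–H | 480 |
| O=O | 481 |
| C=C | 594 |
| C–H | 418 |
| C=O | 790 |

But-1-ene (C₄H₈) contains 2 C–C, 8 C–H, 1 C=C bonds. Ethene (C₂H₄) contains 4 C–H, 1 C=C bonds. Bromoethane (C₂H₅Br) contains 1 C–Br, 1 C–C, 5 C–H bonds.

Reaction 1:
  Bonds broken (reactants):
    C–C: 2 × 358 = 716
    C–H: 8 × 418 = 3344
    C=C: 1 × 594 = 594
    O=O: 6 × 481 = 2886
    Σ(broken) = 7540 kJ
  Bonds formed (products):
    C=O: 8 × 790 = 6320
    O–H: 8 × 480 = 3840
    Σ(formed) = 10160 kJ
  ΔH_1 = 7540 − 10160 = −2620 kJ
Reaction 2:
  Bonds broken (reactants):
    C–H: 4 × 418 = 1672
    C=C: 1 × 594 = 594
    H–Br: 1 × 374 = 374
    Σ(broken) = 2640 kJ
  Bonds formed (products):
    C–Br: 1 × 272 = 272
    C–C: 1 × 358 = 358
    C–H: 5 × 418 = 2090
    Σ(formed) = 2720 kJ
  ΔH_2 = 2640 − 2720 = −80 kJ
ΔH_1 − ΔH_2 = −2540 kJ, so reaction 1 has the more negative ΔH; |ΔH_1 − ΔH_2| = 2540 kJ.

Reaction 1, by 2540 kJ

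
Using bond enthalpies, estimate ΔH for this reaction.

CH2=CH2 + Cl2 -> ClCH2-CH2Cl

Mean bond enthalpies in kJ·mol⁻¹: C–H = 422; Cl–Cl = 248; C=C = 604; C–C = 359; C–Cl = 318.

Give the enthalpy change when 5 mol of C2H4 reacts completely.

ΔH = −715 kJ

Bonds broken (reactants):
  C–H: 4 × 422 = 1688
  C=C: 1 × 604 = 604
  Cl–Cl: 1 × 248 = 248
  Σ(broken) = 2540 kJ
Bonds formed (products):
  C–C: 1 × 359 = 359
  C–Cl: 2 × 318 = 636
  C–H: 4 × 422 = 1688
  Σ(formed) = 2683 kJ
ΔH = Σ(broken) − Σ(formed) = 2540 − 2683 = −143 kJ
For 5× the reaction as written: 5 × (−143) = −715 kJ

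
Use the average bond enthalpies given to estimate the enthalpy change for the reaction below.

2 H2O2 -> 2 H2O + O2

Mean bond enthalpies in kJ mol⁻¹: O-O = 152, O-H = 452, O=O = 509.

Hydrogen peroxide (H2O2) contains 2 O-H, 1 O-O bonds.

ΔH ≈ −205 kJ

Bonds broken (reactants):
  O-H: 4 × 452 = 1808
  O-O: 2 × 152 = 304
  Σ(broken) = 2112 kJ
Bonds formed (products):
  O-H: 4 × 452 = 1808
  O=O: 1 × 509 = 509
  Σ(formed) = 2317 kJ
ΔH = Σ(broken) − Σ(formed) = 2112 − 2317 = −205 kJ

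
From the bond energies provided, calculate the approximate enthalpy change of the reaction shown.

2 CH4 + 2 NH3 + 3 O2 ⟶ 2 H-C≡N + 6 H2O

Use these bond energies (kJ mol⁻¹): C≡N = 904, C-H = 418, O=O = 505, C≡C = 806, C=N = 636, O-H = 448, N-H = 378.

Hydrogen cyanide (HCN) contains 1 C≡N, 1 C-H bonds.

Bonds broken (reactants):
  C-H: 8 × 418 = 3344
  N-H: 6 × 378 = 2268
  O=O: 3 × 505 = 1515
  Σ(broken) = 7127 kJ
Bonds formed (products):
  C≡N: 2 × 904 = 1808
  C-H: 2 × 418 = 836
  O-H: 12 × 448 = 5376
  Σ(formed) = 8020 kJ
ΔH = Σ(broken) − Σ(formed) = 7127 − 8020 = −893 kJ

ΔH ≈ −893 kJ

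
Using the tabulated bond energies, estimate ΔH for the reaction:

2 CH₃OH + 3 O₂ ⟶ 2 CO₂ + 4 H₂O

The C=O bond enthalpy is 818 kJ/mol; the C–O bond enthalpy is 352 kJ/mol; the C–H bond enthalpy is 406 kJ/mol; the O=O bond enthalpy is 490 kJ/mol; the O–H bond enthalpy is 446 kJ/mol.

Bonds broken (reactants):
  C–H: 6 × 406 = 2436
  C–O: 2 × 352 = 704
  O–H: 2 × 446 = 892
  O=O: 3 × 490 = 1470
  Σ(broken) = 5502 kJ
Bonds formed (products):
  C=O: 4 × 818 = 3272
  O–H: 8 × 446 = 3568
  Σ(formed) = 6840 kJ
ΔH = Σ(broken) − Σ(formed) = 5502 − 6840 = −1338 kJ

ΔH ≈ −1338 kJ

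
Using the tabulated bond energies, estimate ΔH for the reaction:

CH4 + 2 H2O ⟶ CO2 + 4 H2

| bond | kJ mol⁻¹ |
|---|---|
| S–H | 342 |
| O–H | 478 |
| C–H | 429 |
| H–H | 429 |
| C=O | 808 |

Bonds broken (reactants):
  C–H: 4 × 429 = 1716
  O–H: 4 × 478 = 1912
  Σ(broken) = 3628 kJ
Bonds formed (products):
  C=O: 2 × 808 = 1616
  H–H: 4 × 429 = 1716
  Σ(formed) = 3332 kJ
ΔH = Σ(broken) − Σ(formed) = 3628 − 3332 = +296 kJ

ΔH ≈ +296 kJ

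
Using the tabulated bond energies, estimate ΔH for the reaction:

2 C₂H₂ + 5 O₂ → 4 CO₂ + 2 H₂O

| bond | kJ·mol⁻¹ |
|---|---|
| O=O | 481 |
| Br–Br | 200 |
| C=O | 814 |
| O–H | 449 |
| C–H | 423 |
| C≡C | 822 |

Bonds broken (reactants):
  C≡C: 2 × 822 = 1644
  C–H: 4 × 423 = 1692
  O=O: 5 × 481 = 2405
  Σ(broken) = 5741 kJ
Bonds formed (products):
  C=O: 8 × 814 = 6512
  O–H: 4 × 449 = 1796
  Σ(formed) = 8308 kJ
ΔH = Σ(broken) − Σ(formed) = 5741 − 8308 = −2567 kJ

ΔH ≈ −2567 kJ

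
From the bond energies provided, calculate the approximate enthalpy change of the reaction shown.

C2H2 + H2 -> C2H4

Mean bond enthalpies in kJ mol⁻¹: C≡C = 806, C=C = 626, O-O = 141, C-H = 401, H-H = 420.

ΔH ≈ −202 kJ

Bonds broken (reactants):
  C≡C: 1 × 806 = 806
  C-H: 2 × 401 = 802
  H-H: 1 × 420 = 420
  Σ(broken) = 2028 kJ
Bonds formed (products):
  C-H: 4 × 401 = 1604
  C=C: 1 × 626 = 626
  Σ(formed) = 2230 kJ
ΔH = Σ(broken) − Σ(formed) = 2028 − 2230 = −202 kJ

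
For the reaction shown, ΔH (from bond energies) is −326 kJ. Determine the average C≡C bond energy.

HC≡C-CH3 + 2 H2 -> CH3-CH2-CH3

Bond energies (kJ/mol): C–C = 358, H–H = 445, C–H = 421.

D(C≡C) ≈ 826 kJ/mol

Let D be the C≡C bond energy.
Σ(broken) = 1×D + 1×358 + 4×421 + 2×445 = 2932 + D
Σ(formed) = 2×358 + 8×421 = 4084
ΔH = Σ(broken) − Σ(formed) = (2932 + D) − (4084) = −1152 + D
Setting this equal to −326 kJ gives D = 826 kJ/mol.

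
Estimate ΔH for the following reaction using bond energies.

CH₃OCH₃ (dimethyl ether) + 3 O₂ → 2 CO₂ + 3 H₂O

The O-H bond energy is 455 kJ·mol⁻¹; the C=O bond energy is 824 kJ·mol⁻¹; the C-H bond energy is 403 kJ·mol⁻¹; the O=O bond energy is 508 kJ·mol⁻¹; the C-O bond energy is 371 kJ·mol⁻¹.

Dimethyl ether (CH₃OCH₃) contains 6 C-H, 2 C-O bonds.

ΔH ≈ −1342 kJ

Bonds broken (reactants):
  C-H: 6 × 403 = 2418
  C-O: 2 × 371 = 742
  O=O: 3 × 508 = 1524
  Σ(broken) = 4684 kJ
Bonds formed (products):
  C=O: 4 × 824 = 3296
  O-H: 6 × 455 = 2730
  Σ(formed) = 6026 kJ
ΔH = Σ(broken) − Σ(formed) = 4684 − 6026 = −1342 kJ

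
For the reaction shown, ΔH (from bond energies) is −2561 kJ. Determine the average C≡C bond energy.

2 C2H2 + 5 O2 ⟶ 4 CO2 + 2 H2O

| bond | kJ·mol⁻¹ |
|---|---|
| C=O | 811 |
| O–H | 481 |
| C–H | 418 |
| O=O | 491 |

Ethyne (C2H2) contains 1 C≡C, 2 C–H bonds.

D(C≡C) ≈ 862 kJ/mol

Let D be the C≡C bond energy.
Σ(broken) = 2×D + 4×418 + 5×491 = 4127 + 2D
Σ(formed) = 8×811 + 4×481 = 8412
ΔH = Σ(broken) − Σ(formed) = (4127 + 2D) − (8412) = −4285 + 2D
Setting this equal to −2561 kJ gives 2D = 1724, so D = 862 kJ/mol.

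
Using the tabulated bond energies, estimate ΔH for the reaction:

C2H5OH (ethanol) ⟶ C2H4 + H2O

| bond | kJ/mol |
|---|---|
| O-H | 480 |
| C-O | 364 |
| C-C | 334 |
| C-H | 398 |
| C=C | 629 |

Bonds broken (reactants):
  C-C: 1 × 334 = 334
  C-H: 5 × 398 = 1990
  C-O: 1 × 364 = 364
  O-H: 1 × 480 = 480
  Σ(broken) = 3168 kJ
Bonds formed (products):
  C-H: 4 × 398 = 1592
  C=C: 1 × 629 = 629
  O-H: 2 × 480 = 960
  Σ(formed) = 3181 kJ
ΔH = Σ(broken) − Σ(formed) = 3168 − 3181 = −13 kJ

ΔH ≈ −13 kJ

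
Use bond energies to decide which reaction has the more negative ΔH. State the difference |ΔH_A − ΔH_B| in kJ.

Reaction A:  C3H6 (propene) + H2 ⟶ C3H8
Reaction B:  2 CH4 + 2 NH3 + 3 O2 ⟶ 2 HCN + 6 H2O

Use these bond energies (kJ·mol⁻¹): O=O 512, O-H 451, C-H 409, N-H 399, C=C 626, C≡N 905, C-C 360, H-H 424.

Reaction A:
  Bonds broken (reactants):
    C-C: 1 × 360 = 360
    C-H: 6 × 409 = 2454
    C=C: 1 × 626 = 626
    H-H: 1 × 424 = 424
    Σ(broken) = 3864 kJ
  Bonds formed (products):
    C-C: 2 × 360 = 720
    C-H: 8 × 409 = 3272
    Σ(formed) = 3992 kJ
  ΔH_A = 3864 − 3992 = −128 kJ
Reaction B:
  Bonds broken (reactants):
    C-H: 8 × 409 = 3272
    N-H: 6 × 399 = 2394
    O=O: 3 × 512 = 1536
    Σ(broken) = 7202 kJ
  Bonds formed (products):
    C≡N: 2 × 905 = 1810
    C-H: 2 × 409 = 818
    O-H: 12 × 451 = 5412
    Σ(formed) = 8040 kJ
  ΔH_B = 7202 − 8040 = −838 kJ
ΔH_A − ΔH_B = +710 kJ, so reaction B has the more negative ΔH; |ΔH_A − ΔH_B| = 710 kJ.

Reaction B, by 710 kJ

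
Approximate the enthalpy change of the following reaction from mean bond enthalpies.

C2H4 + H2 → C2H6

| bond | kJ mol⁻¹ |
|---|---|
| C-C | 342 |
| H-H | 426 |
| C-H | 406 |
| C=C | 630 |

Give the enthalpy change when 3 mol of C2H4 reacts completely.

Bonds broken (reactants):
  C-H: 4 × 406 = 1624
  C=C: 1 × 630 = 630
  H-H: 1 × 426 = 426
  Σ(broken) = 2680 kJ
Bonds formed (products):
  C-C: 1 × 342 = 342
  C-H: 6 × 406 = 2436
  Σ(formed) = 2778 kJ
ΔH = Σ(broken) − Σ(formed) = 2680 − 2778 = −98 kJ
For 3× the reaction as written: 3 × (−98) = −294 kJ

ΔH = −294 kJ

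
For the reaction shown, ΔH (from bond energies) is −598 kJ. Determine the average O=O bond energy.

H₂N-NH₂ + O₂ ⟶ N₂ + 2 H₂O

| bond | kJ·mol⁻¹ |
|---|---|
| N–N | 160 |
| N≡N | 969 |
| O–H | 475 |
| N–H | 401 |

D(O=O) ≈ 507 kJ/mol

Let D be the O=O bond energy.
Σ(broken) = 4×401 + 1×160 + 1×D = 1764 + D
Σ(formed) = 1×969 + 4×475 = 2869
ΔH = Σ(broken) − Σ(formed) = (1764 + D) − (2869) = −1105 + D
Setting this equal to −598 kJ gives D = 507 kJ/mol.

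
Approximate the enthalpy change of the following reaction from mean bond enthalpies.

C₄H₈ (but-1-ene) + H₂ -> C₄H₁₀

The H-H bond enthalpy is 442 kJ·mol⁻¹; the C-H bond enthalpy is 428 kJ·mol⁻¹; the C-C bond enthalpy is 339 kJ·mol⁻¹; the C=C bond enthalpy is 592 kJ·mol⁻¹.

Bonds broken (reactants):
  C-C: 2 × 339 = 678
  C-H: 8 × 428 = 3424
  C=C: 1 × 592 = 592
  H-H: 1 × 442 = 442
  Σ(broken) = 5136 kJ
Bonds formed (products):
  C-C: 3 × 339 = 1017
  C-H: 10 × 428 = 4280
  Σ(formed) = 5297 kJ
ΔH = Σ(broken) − Σ(formed) = 5136 − 5297 = −161 kJ

ΔH ≈ −161 kJ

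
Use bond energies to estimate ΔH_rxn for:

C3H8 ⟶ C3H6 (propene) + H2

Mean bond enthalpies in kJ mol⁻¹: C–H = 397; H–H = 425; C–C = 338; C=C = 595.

ΔH ≈ +112 kJ

Bonds broken (reactants):
  C–C: 2 × 338 = 676
  C–H: 8 × 397 = 3176
  Σ(broken) = 3852 kJ
Bonds formed (products):
  C–C: 1 × 338 = 338
  C–H: 6 × 397 = 2382
  C=C: 1 × 595 = 595
  H–H: 1 × 425 = 425
  Σ(formed) = 3740 kJ
ΔH = Σ(broken) − Σ(formed) = 3852 − 3740 = +112 kJ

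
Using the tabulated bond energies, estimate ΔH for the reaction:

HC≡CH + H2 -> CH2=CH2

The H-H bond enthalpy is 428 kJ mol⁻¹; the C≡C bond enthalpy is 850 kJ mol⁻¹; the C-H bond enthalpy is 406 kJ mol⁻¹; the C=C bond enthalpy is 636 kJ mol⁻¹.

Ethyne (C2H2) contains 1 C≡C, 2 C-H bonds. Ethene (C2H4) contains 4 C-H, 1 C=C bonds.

ΔH ≈ −170 kJ

Bonds broken (reactants):
  C≡C: 1 × 850 = 850
  C-H: 2 × 406 = 812
  H-H: 1 × 428 = 428
  Σ(broken) = 2090 kJ
Bonds formed (products):
  C-H: 4 × 406 = 1624
  C=C: 1 × 636 = 636
  Σ(formed) = 2260 kJ
ΔH = Σ(broken) − Σ(formed) = 2090 − 2260 = −170 kJ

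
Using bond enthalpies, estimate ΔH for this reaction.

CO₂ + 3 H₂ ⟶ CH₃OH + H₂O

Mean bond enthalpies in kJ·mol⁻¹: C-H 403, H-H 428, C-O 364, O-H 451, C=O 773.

ΔH ≈ −96 kJ

Bonds broken (reactants):
  C=O: 2 × 773 = 1546
  H-H: 3 × 428 = 1284
  Σ(broken) = 2830 kJ
Bonds formed (products):
  C-H: 3 × 403 = 1209
  C-O: 1 × 364 = 364
  O-H: 3 × 451 = 1353
  Σ(formed) = 2926 kJ
ΔH = Σ(broken) − Σ(formed) = 2830 − 2926 = −96 kJ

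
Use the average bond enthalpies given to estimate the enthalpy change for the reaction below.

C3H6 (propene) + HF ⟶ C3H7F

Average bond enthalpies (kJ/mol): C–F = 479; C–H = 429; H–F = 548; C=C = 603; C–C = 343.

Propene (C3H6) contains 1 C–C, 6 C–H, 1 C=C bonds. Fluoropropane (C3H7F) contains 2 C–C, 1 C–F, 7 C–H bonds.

ΔH ≈ −100 kJ

Bonds broken (reactants):
  C–C: 1 × 343 = 343
  C–H: 6 × 429 = 2574
  C=C: 1 × 603 = 603
  H–F: 1 × 548 = 548
  Σ(broken) = 4068 kJ
Bonds formed (products):
  C–C: 2 × 343 = 686
  C–F: 1 × 479 = 479
  C–H: 7 × 429 = 3003
  Σ(formed) = 4168 kJ
ΔH = Σ(broken) − Σ(formed) = 4068 − 4168 = −100 kJ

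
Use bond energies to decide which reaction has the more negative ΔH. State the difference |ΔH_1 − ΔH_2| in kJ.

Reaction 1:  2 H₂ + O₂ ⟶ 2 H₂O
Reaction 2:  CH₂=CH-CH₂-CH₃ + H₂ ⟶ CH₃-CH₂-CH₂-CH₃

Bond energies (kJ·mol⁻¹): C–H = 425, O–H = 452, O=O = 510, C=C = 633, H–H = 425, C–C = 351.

Reaction 1:
  Bonds broken (reactants):
    H–H: 2 × 425 = 850
    O=O: 1 × 510 = 510
    Σ(broken) = 1360 kJ
  Bonds formed (products):
    O–H: 4 × 452 = 1808
    Σ(formed) = 1808 kJ
  ΔH_1 = 1360 − 1808 = −448 kJ
Reaction 2:
  Bonds broken (reactants):
    C–C: 2 × 351 = 702
    C–H: 8 × 425 = 3400
    C=C: 1 × 633 = 633
    H–H: 1 × 425 = 425
    Σ(broken) = 5160 kJ
  Bonds formed (products):
    C–C: 3 × 351 = 1053
    C–H: 10 × 425 = 4250
    Σ(formed) = 5303 kJ
  ΔH_2 = 5160 − 5303 = −143 kJ
ΔH_1 − ΔH_2 = −305 kJ, so reaction 1 has the more negative ΔH; |ΔH_1 − ΔH_2| = 305 kJ.

Reaction 1, by 305 kJ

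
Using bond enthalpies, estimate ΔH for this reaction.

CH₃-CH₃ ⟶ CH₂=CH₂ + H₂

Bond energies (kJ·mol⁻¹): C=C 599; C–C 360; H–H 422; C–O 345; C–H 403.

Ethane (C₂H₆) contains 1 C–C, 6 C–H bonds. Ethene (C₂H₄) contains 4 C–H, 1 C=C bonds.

ΔH ≈ +145 kJ

Bonds broken (reactants):
  C–C: 1 × 360 = 360
  C–H: 6 × 403 = 2418
  Σ(broken) = 2778 kJ
Bonds formed (products):
  C–H: 4 × 403 = 1612
  C=C: 1 × 599 = 599
  H–H: 1 × 422 = 422
  Σ(formed) = 2633 kJ
ΔH = Σ(broken) − Σ(formed) = 2778 − 2633 = +145 kJ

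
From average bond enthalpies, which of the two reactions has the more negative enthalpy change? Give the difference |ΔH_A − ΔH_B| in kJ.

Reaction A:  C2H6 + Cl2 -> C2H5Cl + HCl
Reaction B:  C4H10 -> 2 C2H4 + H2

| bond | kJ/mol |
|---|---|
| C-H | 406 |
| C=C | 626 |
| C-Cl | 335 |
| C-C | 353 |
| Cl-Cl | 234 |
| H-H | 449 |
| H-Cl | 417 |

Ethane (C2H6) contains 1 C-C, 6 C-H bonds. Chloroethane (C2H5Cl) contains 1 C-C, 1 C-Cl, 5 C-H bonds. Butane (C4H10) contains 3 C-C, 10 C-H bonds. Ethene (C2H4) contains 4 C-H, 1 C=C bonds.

Reaction A:
  Bonds broken (reactants):
    C-C: 1 × 353 = 353
    C-H: 6 × 406 = 2436
    Cl-Cl: 1 × 234 = 234
    Σ(broken) = 3023 kJ
  Bonds formed (products):
    C-C: 1 × 353 = 353
    C-Cl: 1 × 335 = 335
    C-H: 5 × 406 = 2030
    H-Cl: 1 × 417 = 417
    Σ(formed) = 3135 kJ
  ΔH_A = 3023 − 3135 = −112 kJ
Reaction B:
  Bonds broken (reactants):
    C-C: 3 × 353 = 1059
    C-H: 10 × 406 = 4060
    Σ(broken) = 5119 kJ
  Bonds formed (products):
    C-H: 8 × 406 = 3248
    C=C: 2 × 626 = 1252
    H-H: 1 × 449 = 449
    Σ(formed) = 4949 kJ
  ΔH_B = 5119 − 4949 = +170 kJ
ΔH_A − ΔH_B = −282 kJ, so reaction A has the more negative ΔH; |ΔH_A − ΔH_B| = 282 kJ.

Reaction A, by 282 kJ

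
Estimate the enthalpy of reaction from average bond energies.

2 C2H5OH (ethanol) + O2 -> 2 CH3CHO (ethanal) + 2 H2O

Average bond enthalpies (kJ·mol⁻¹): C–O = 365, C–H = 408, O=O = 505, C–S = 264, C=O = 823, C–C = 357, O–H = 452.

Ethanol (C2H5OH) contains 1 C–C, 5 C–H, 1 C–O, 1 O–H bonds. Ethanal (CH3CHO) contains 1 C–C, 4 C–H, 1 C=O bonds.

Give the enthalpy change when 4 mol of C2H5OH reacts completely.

Bonds broken (reactants):
  C–C: 2 × 357 = 714
  C–H: 10 × 408 = 4080
  C–O: 2 × 365 = 730
  O–H: 2 × 452 = 904
  O=O: 1 × 505 = 505
  Σ(broken) = 6933 kJ
Bonds formed (products):
  C–C: 2 × 357 = 714
  C–H: 8 × 408 = 3264
  C=O: 2 × 823 = 1646
  O–H: 4 × 452 = 1808
  Σ(formed) = 7432 kJ
ΔH = Σ(broken) − Σ(formed) = 6933 − 7432 = −499 kJ
For 2× the reaction as written: 2 × (−499) = −998 kJ

ΔH = −998 kJ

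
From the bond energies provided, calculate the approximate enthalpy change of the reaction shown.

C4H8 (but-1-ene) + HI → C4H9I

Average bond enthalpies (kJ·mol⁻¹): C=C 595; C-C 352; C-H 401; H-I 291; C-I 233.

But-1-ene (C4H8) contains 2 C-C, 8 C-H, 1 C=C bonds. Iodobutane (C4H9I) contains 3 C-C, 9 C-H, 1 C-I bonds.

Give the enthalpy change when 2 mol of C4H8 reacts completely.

Bonds broken (reactants):
  C-C: 2 × 352 = 704
  C-H: 8 × 401 = 3208
  C=C: 1 × 595 = 595
  H-I: 1 × 291 = 291
  Σ(broken) = 4798 kJ
Bonds formed (products):
  C-C: 3 × 352 = 1056
  C-H: 9 × 401 = 3609
  C-I: 1 × 233 = 233
  Σ(formed) = 4898 kJ
ΔH = Σ(broken) − Σ(formed) = 4798 − 4898 = −100 kJ
For 2× the reaction as written: 2 × (−100) = −200 kJ

ΔH = −200 kJ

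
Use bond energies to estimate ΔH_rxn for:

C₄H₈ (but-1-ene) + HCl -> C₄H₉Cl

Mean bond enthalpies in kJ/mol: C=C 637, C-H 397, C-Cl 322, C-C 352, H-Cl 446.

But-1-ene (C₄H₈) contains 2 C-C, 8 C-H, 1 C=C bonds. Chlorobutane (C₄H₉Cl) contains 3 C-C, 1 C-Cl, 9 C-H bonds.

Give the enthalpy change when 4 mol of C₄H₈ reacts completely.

Bonds broken (reactants):
  C-C: 2 × 352 = 704
  C-H: 8 × 397 = 3176
  C=C: 1 × 637 = 637
  H-Cl: 1 × 446 = 446
  Σ(broken) = 4963 kJ
Bonds formed (products):
  C-C: 3 × 352 = 1056
  C-Cl: 1 × 322 = 322
  C-H: 9 × 397 = 3573
  Σ(formed) = 4951 kJ
ΔH = Σ(broken) − Σ(formed) = 4963 − 4951 = +12 kJ
For 4× the reaction as written: 4 × (+12) = +48 kJ

ΔH = +48 kJ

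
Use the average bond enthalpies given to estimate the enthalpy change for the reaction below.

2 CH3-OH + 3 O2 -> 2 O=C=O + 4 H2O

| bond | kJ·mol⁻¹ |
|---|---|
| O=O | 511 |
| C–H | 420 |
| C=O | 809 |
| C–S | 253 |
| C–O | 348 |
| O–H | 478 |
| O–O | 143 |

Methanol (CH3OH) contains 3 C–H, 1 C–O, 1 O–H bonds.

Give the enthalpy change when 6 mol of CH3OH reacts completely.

ΔH = −4065 kJ

Bonds broken (reactants):
  C–H: 6 × 420 = 2520
  C–O: 2 × 348 = 696
  O–H: 2 × 478 = 956
  O=O: 3 × 511 = 1533
  Σ(broken) = 5705 kJ
Bonds formed (products):
  C=O: 4 × 809 = 3236
  O–H: 8 × 478 = 3824
  Σ(formed) = 7060 kJ
ΔH = Σ(broken) − Σ(formed) = 5705 − 7060 = −1355 kJ
For 3× the reaction as written: 3 × (−1355) = −4065 kJ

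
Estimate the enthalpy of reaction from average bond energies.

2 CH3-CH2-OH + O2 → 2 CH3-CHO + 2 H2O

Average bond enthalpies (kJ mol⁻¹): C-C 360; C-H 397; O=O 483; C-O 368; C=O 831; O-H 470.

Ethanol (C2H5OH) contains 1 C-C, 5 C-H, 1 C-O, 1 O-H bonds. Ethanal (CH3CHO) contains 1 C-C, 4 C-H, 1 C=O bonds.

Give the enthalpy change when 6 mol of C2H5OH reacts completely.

Bonds broken (reactants):
  C-C: 2 × 360 = 720
  C-H: 10 × 397 = 3970
  C-O: 2 × 368 = 736
  O-H: 2 × 470 = 940
  O=O: 1 × 483 = 483
  Σ(broken) = 6849 kJ
Bonds formed (products):
  C-C: 2 × 360 = 720
  C-H: 8 × 397 = 3176
  C=O: 2 × 831 = 1662
  O-H: 4 × 470 = 1880
  Σ(formed) = 7438 kJ
ΔH = Σ(broken) − Σ(formed) = 6849 − 7438 = −589 kJ
For 3× the reaction as written: 3 × (−589) = −1767 kJ

ΔH = −1767 kJ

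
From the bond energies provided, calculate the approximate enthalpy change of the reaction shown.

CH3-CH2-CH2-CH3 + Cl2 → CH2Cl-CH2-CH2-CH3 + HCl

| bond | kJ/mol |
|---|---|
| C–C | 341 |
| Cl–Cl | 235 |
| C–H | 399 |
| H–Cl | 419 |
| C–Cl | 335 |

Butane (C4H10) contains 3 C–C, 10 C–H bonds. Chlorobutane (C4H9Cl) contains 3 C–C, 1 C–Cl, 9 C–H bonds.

ΔH ≈ −120 kJ

Bonds broken (reactants):
  C–C: 3 × 341 = 1023
  C–H: 10 × 399 = 3990
  Cl–Cl: 1 × 235 = 235
  Σ(broken) = 5248 kJ
Bonds formed (products):
  C–C: 3 × 341 = 1023
  C–Cl: 1 × 335 = 335
  C–H: 9 × 399 = 3591
  H–Cl: 1 × 419 = 419
  Σ(formed) = 5368 kJ
ΔH = Σ(broken) − Σ(formed) = 5248 − 5368 = −120 kJ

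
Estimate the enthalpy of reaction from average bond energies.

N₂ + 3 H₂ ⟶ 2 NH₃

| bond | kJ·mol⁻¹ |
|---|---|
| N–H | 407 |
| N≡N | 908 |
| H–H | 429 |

Bonds broken (reactants):
  H–H: 3 × 429 = 1287
  N≡N: 1 × 908 = 908
  Σ(broken) = 2195 kJ
Bonds formed (products):
  N–H: 6 × 407 = 2442
  Σ(formed) = 2442 kJ
ΔH = Σ(broken) − Σ(formed) = 2195 − 2442 = −247 kJ

ΔH ≈ −247 kJ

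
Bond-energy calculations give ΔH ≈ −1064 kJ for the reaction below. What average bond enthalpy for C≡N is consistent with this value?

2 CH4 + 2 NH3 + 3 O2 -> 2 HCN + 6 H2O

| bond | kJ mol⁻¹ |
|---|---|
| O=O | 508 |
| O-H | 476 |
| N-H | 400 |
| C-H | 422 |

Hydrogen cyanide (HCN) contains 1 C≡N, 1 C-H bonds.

Let D be the C≡N bond energy.
Σ(broken) = 8×422 + 6×400 + 3×508 = 7300
Σ(formed) = 2×D + 2×422 + 12×476 = 6556 + 2D
ΔH = Σ(broken) − Σ(formed) = (7300) − (6556 + 2D) = +744 − 2D
Setting this equal to −1064 kJ gives 2D = 1808, so D = 904 kJ/mol.

D(C≡N) ≈ 904 kJ/mol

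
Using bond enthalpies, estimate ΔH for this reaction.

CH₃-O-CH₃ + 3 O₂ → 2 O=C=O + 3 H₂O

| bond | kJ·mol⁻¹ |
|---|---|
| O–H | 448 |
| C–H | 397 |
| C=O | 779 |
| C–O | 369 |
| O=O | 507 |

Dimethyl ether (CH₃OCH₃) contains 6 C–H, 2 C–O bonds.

Bonds broken (reactants):
  C–H: 6 × 397 = 2382
  C–O: 2 × 369 = 738
  O=O: 3 × 507 = 1521
  Σ(broken) = 4641 kJ
Bonds formed (products):
  C=O: 4 × 779 = 3116
  O–H: 6 × 448 = 2688
  Σ(formed) = 5804 kJ
ΔH = Σ(broken) − Σ(formed) = 4641 − 5804 = −1163 kJ

ΔH ≈ −1163 kJ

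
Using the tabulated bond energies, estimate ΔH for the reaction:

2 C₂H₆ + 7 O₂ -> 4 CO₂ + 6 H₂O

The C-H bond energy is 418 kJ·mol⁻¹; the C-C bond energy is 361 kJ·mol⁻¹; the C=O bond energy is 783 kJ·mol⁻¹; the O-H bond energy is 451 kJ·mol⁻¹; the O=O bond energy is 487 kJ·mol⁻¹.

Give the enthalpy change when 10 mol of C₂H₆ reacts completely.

Bonds broken (reactants):
  C-C: 2 × 361 = 722
  C-H: 12 × 418 = 5016
  O=O: 7 × 487 = 3409
  Σ(broken) = 9147 kJ
Bonds formed (products):
  C=O: 8 × 783 = 6264
  O-H: 12 × 451 = 5412
  Σ(formed) = 11676 kJ
ΔH = Σ(broken) − Σ(formed) = 9147 − 11676 = −2529 kJ
For 5× the reaction as written: 5 × (−2529) = −12645 kJ

ΔH = −12645 kJ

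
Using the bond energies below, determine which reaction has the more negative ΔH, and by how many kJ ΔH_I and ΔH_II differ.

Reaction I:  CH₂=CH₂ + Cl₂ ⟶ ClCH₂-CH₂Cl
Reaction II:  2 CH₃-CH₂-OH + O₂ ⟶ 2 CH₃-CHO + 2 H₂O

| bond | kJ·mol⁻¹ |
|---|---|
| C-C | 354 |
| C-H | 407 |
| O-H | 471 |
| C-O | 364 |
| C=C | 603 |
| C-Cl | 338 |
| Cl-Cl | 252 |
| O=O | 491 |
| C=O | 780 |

Reaction II, by 294 kJ

Reaction I:
  Bonds broken (reactants):
    C-H: 4 × 407 = 1628
    C=C: 1 × 603 = 603
    Cl-Cl: 1 × 252 = 252
    Σ(broken) = 2483 kJ
  Bonds formed (products):
    C-C: 1 × 354 = 354
    C-Cl: 2 × 338 = 676
    C-H: 4 × 407 = 1628
    Σ(formed) = 2658 kJ
  ΔH_I = 2483 − 2658 = −175 kJ
Reaction II:
  Bonds broken (reactants):
    C-C: 2 × 354 = 708
    C-H: 10 × 407 = 4070
    C-O: 2 × 364 = 728
    O-H: 2 × 471 = 942
    O=O: 1 × 491 = 491
    Σ(broken) = 6939 kJ
  Bonds formed (products):
    C-C: 2 × 354 = 708
    C-H: 8 × 407 = 3256
    C=O: 2 × 780 = 1560
    O-H: 4 × 471 = 1884
    Σ(formed) = 7408 kJ
  ΔH_II = 6939 − 7408 = −469 kJ
ΔH_I − ΔH_II = +294 kJ, so reaction II has the more negative ΔH; |ΔH_I − ΔH_II| = 294 kJ.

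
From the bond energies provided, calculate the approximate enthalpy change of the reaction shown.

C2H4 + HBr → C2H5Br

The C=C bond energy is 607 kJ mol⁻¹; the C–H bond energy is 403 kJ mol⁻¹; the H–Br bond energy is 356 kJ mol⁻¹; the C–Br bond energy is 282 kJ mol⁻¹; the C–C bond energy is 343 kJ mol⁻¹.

Bonds broken (reactants):
  C–H: 4 × 403 = 1612
  C=C: 1 × 607 = 607
  H–Br: 1 × 356 = 356
  Σ(broken) = 2575 kJ
Bonds formed (products):
  C–Br: 1 × 282 = 282
  C–C: 1 × 343 = 343
  C–H: 5 × 403 = 2015
  Σ(formed) = 2640 kJ
ΔH = Σ(broken) − Σ(formed) = 2575 − 2640 = −65 kJ

ΔH ≈ −65 kJ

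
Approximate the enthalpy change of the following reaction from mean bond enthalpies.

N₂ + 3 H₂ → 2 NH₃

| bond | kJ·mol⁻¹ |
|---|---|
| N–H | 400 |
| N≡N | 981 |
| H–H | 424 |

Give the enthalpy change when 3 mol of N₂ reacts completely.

Bonds broken (reactants):
  H–H: 3 × 424 = 1272
  N≡N: 1 × 981 = 981
  Σ(broken) = 2253 kJ
Bonds formed (products):
  N–H: 6 × 400 = 2400
  Σ(formed) = 2400 kJ
ΔH = Σ(broken) − Σ(formed) = 2253 − 2400 = −147 kJ
For 3× the reaction as written: 3 × (−147) = −441 kJ

ΔH = −441 kJ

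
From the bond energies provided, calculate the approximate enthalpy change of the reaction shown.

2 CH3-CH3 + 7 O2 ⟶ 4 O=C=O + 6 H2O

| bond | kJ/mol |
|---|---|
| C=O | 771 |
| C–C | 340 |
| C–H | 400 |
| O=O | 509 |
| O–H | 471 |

ΔH ≈ −2777 kJ

Bonds broken (reactants):
  C–C: 2 × 340 = 680
  C–H: 12 × 400 = 4800
  O=O: 7 × 509 = 3563
  Σ(broken) = 9043 kJ
Bonds formed (products):
  C=O: 8 × 771 = 6168
  O–H: 12 × 471 = 5652
  Σ(formed) = 11820 kJ
ΔH = Σ(broken) − Σ(formed) = 9043 − 11820 = −2777 kJ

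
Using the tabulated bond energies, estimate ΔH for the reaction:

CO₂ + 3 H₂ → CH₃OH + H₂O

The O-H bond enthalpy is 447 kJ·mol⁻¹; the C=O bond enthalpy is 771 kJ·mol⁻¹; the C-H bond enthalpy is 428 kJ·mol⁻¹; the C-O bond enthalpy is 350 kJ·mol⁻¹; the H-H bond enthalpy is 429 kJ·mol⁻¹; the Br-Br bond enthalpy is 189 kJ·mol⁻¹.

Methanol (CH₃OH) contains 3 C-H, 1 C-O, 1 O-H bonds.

Bonds broken (reactants):
  C=O: 2 × 771 = 1542
  H-H: 3 × 429 = 1287
  Σ(broken) = 2829 kJ
Bonds formed (products):
  C-H: 3 × 428 = 1284
  C-O: 1 × 350 = 350
  O-H: 3 × 447 = 1341
  Σ(formed) = 2975 kJ
ΔH = Σ(broken) − Σ(formed) = 2829 − 2975 = −146 kJ

ΔH ≈ −146 kJ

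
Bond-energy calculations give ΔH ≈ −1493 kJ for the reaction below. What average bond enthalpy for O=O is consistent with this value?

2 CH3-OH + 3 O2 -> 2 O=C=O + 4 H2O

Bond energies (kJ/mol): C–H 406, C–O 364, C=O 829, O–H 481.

Let D be the O=O bond energy.
Σ(broken) = 6×406 + 2×364 + 2×481 + 3×D = 4126 + 3D
Σ(formed) = 4×829 + 8×481 = 7164
ΔH = Σ(broken) − Σ(formed) = (4126 + 3D) − (7164) = −3038 + 3D
Setting this equal to −1493 kJ gives 3D = 1545, so D = 515 kJ/mol.

D(O=O) ≈ 515 kJ/mol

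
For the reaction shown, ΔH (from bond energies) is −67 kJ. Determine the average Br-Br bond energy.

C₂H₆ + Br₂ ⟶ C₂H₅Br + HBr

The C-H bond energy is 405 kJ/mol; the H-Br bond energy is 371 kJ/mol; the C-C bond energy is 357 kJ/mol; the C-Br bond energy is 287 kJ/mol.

D(Br-Br) ≈ 186 kJ/mol

Let D be the Br-Br bond energy.
Σ(broken) = 1×D + 1×357 + 6×405 = 2787 + D
Σ(formed) = 1×287 + 1×357 + 5×405 + 1×371 = 3040
ΔH = Σ(broken) − Σ(formed) = (2787 + D) − (3040) = −253 + D
Setting this equal to −67 kJ gives D = 186 kJ/mol.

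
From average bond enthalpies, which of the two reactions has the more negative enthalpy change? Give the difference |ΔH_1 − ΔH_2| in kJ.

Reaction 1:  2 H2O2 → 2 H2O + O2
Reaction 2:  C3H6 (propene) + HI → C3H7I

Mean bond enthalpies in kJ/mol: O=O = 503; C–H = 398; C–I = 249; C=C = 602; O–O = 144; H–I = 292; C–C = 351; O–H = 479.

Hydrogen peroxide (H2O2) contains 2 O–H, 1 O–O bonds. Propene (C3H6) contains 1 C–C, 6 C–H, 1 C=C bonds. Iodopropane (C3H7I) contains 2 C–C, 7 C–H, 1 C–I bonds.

Reaction 1:
  Bonds broken (reactants):
    O–H: 4 × 479 = 1916
    O–O: 2 × 144 = 288
    Σ(broken) = 2204 kJ
  Bonds formed (products):
    O–H: 4 × 479 = 1916
    O=O: 1 × 503 = 503
    Σ(formed) = 2419 kJ
  ΔH_1 = 2204 − 2419 = −215 kJ
Reaction 2:
  Bonds broken (reactants):
    C–C: 1 × 351 = 351
    C–H: 6 × 398 = 2388
    C=C: 1 × 602 = 602
    H–I: 1 × 292 = 292
    Σ(broken) = 3633 kJ
  Bonds formed (products):
    C–C: 2 × 351 = 702
    C–H: 7 × 398 = 2786
    C–I: 1 × 249 = 249
    Σ(formed) = 3737 kJ
  ΔH_2 = 3633 − 3737 = −104 kJ
ΔH_1 − ΔH_2 = −111 kJ, so reaction 1 has the more negative ΔH; |ΔH_1 − ΔH_2| = 111 kJ.

Reaction 1, by 111 kJ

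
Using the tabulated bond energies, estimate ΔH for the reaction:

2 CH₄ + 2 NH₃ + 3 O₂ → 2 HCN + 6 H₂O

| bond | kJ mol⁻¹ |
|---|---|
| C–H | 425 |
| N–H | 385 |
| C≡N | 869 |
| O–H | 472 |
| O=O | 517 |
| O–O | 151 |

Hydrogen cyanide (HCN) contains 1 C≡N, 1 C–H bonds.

Bonds broken (reactants):
  C–H: 8 × 425 = 3400
  N–H: 6 × 385 = 2310
  O=O: 3 × 517 = 1551
  Σ(broken) = 7261 kJ
Bonds formed (products):
  C≡N: 2 × 869 = 1738
  C–H: 2 × 425 = 850
  O–H: 12 × 472 = 5664
  Σ(formed) = 8252 kJ
ΔH = Σ(broken) − Σ(formed) = 7261 − 8252 = −991 kJ

ΔH ≈ −991 kJ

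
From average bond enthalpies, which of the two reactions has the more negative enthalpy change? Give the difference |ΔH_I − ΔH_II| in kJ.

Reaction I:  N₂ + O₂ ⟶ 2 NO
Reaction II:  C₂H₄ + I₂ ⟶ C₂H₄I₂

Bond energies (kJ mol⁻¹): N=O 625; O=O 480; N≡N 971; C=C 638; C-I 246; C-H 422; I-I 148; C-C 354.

Reaction I:
  Bonds broken (reactants):
    N≡N: 1 × 971 = 971
    O=O: 1 × 480 = 480
    Σ(broken) = 1451 kJ
  Bonds formed (products):
    N=O: 2 × 625 = 1250
    Σ(formed) = 1250 kJ
  ΔH_I = 1451 − 1250 = +201 kJ
Reaction II:
  Bonds broken (reactants):
    C-H: 4 × 422 = 1688
    C=C: 1 × 638 = 638
    I-I: 1 × 148 = 148
    Σ(broken) = 2474 kJ
  Bonds formed (products):
    C-C: 1 × 354 = 354
    C-H: 4 × 422 = 1688
    C-I: 2 × 246 = 492
    Σ(formed) = 2534 kJ
  ΔH_II = 2474 − 2534 = −60 kJ
ΔH_I − ΔH_II = +261 kJ, so reaction II has the more negative ΔH; |ΔH_I − ΔH_II| = 261 kJ.

Reaction II, by 261 kJ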